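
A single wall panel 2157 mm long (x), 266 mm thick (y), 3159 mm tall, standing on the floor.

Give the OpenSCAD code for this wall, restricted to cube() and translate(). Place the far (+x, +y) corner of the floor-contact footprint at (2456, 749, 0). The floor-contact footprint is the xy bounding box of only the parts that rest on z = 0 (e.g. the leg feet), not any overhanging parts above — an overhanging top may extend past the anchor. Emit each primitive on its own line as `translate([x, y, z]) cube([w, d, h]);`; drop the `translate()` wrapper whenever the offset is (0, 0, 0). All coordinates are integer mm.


translate([299, 483, 0]) cube([2157, 266, 3159]);


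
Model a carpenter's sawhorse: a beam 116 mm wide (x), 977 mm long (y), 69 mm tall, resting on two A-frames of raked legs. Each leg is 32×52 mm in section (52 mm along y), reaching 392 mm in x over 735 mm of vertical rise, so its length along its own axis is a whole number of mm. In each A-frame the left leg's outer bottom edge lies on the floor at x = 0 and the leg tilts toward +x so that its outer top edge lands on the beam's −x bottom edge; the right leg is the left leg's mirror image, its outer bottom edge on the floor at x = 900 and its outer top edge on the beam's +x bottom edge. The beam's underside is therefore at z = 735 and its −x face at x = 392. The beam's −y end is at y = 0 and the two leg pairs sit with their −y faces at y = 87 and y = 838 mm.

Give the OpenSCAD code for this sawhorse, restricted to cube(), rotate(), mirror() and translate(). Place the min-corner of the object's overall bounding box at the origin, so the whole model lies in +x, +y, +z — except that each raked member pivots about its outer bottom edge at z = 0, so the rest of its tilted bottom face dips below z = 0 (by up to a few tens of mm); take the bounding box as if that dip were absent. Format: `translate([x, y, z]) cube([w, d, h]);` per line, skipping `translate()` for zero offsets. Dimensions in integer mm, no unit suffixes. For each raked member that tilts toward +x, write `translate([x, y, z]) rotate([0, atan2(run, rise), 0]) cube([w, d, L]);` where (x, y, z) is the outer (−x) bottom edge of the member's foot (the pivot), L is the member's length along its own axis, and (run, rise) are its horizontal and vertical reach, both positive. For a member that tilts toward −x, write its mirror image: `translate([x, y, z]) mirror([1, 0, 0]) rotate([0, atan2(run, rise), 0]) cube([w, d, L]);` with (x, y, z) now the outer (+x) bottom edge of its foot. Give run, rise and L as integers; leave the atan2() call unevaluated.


translate([392, 0, 735]) cube([116, 977, 69]);
translate([0, 87, 0]) rotate([0, atan2(392, 735), 0]) cube([32, 52, 833]);
translate([900, 87, 0]) mirror([1, 0, 0]) rotate([0, atan2(392, 735), 0]) cube([32, 52, 833]);
translate([0, 838, 0]) rotate([0, atan2(392, 735), 0]) cube([32, 52, 833]);
translate([900, 838, 0]) mirror([1, 0, 0]) rotate([0, atan2(392, 735), 0]) cube([32, 52, 833]);


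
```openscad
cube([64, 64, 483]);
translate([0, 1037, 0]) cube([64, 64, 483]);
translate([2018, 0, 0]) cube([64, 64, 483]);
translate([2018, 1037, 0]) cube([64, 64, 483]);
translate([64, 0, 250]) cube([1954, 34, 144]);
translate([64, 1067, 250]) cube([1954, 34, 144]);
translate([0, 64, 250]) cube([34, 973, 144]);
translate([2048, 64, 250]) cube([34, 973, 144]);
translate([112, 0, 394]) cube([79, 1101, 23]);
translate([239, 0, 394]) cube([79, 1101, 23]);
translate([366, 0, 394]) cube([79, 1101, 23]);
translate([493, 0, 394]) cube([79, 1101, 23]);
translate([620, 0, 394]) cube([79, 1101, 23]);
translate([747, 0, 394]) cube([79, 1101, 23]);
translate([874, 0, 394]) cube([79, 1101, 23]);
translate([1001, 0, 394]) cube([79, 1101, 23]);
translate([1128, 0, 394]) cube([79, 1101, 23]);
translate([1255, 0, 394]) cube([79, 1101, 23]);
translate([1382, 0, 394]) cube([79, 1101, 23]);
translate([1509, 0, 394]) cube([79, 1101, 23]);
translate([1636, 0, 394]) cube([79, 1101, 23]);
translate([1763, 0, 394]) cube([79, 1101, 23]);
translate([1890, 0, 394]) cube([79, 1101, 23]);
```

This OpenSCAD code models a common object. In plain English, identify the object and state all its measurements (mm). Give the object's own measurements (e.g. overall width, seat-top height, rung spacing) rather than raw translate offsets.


A bed frame 2082 mm long (x) by 1101 mm wide (y). Four 64×64 mm corner posts, 483 mm tall, at the corners of the footprint. Four rails of 34 mm thickness and 144 mm height run between adjacent posts with their undersides at z = 250 mm, their outer faces flush with the outside of the frame (the two x-running rails run between the posts' inner faces; the two y-running rails run between the posts' inner faces). 15 slats, each 79 mm wide (x) and 23 mm thick, lie across the top of the two x-running rails, running the full 1101 mm width of the frame in y; along x they sit between the end posts with a 48 mm gap after the −x posts and between neighbouring slats, leaving 49 mm before the +x posts.


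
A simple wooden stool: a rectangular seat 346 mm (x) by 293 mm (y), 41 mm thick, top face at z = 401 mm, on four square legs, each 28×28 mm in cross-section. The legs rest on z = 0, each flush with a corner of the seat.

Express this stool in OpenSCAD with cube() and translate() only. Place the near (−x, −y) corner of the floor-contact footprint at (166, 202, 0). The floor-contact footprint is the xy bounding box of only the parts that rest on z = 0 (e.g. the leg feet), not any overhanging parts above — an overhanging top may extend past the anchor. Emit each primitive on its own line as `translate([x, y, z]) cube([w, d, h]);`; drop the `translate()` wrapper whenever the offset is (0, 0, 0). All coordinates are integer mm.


translate([166, 202, 360]) cube([346, 293, 41]);
translate([166, 202, 0]) cube([28, 28, 360]);
translate([484, 202, 0]) cube([28, 28, 360]);
translate([166, 467, 0]) cube([28, 28, 360]);
translate([484, 467, 0]) cube([28, 28, 360]);


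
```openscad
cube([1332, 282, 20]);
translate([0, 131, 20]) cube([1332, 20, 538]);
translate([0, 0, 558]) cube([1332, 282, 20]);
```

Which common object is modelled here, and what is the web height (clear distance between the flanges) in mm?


An I-beam. The web height is 538 mm.

Two wide flanges with a thin centred web — an I-beam. Overall 578 mm minus two 20 mm flanges gives a web of 578 − 2·20 = 538 mm.


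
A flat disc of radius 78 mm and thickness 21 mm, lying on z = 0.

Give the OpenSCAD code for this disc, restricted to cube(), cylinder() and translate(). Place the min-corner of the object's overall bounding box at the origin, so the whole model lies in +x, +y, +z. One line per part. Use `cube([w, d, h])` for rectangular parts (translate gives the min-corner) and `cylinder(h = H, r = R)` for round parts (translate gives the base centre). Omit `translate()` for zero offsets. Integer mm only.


translate([78, 78, 0]) cylinder(h = 21, r = 78);


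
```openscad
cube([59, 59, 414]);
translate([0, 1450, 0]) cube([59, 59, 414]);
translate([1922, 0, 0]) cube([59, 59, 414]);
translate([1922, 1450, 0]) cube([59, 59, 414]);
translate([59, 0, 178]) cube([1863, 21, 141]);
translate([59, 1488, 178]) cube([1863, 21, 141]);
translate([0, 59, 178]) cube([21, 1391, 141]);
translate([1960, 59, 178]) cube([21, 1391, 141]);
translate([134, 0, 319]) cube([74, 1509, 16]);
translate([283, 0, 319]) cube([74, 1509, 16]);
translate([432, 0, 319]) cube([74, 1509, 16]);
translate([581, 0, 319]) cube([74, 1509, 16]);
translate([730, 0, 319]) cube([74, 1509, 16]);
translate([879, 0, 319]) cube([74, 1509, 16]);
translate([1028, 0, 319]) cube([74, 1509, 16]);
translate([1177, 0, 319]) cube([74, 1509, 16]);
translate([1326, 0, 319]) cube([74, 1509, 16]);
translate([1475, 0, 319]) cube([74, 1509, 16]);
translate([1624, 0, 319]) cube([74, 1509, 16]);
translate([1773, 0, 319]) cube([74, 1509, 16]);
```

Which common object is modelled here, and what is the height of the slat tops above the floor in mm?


A bed frame. The slat-top height is 335 mm.

Four posts, four rails, and a row of slats — a bed frame. Slats sit on the rails at z = 178 + 141 = 319; with slat thickness 16, the top is 335 mm.


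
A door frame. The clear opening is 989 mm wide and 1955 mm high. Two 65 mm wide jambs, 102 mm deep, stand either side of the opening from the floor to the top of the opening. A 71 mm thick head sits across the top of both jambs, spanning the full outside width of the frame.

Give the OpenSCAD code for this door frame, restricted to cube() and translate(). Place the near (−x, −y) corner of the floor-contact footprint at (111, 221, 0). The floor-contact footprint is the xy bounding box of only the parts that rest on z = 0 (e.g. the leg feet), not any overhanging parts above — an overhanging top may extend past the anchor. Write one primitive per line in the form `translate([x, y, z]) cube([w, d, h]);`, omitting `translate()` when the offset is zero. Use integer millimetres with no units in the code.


translate([111, 221, 0]) cube([65, 102, 1955]);
translate([1165, 221, 0]) cube([65, 102, 1955]);
translate([111, 221, 1955]) cube([1119, 102, 71]);


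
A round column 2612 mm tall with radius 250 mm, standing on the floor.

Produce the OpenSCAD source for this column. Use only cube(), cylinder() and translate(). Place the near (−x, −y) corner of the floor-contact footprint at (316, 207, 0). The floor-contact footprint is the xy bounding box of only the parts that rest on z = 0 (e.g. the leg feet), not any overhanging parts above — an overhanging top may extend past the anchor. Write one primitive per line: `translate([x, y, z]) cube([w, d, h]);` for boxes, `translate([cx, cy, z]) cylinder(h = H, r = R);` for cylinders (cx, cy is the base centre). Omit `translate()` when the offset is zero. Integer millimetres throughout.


translate([566, 457, 0]) cylinder(h = 2612, r = 250);


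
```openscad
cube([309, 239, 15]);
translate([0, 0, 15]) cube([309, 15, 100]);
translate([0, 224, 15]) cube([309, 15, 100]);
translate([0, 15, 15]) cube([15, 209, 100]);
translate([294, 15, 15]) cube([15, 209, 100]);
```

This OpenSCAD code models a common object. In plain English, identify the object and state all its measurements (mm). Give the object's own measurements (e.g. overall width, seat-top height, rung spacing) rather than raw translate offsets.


An open-topped rectangular box: outside dimensions 309×239×115 mm, with a uniform wall and base thickness of 15 mm. The base is a full 309×239 slab on the floor; four walls sit on top of the base. The front and back walls (the −y and +y sides) span the full width; the two side walls fit between them.


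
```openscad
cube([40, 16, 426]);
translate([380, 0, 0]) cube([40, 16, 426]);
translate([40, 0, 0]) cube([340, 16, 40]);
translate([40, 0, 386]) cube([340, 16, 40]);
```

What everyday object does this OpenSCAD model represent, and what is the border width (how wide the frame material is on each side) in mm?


A picture frame. The border width is 40 mm.

Four thin pieces enclosing a rectangular opening — a picture frame. The two full-height stiles are 426 mm tall; the top rail sits at z = 386 and is 40 mm tall, so the border above the opening is 426 − 386 = 40 mm, matching the stile x-width.


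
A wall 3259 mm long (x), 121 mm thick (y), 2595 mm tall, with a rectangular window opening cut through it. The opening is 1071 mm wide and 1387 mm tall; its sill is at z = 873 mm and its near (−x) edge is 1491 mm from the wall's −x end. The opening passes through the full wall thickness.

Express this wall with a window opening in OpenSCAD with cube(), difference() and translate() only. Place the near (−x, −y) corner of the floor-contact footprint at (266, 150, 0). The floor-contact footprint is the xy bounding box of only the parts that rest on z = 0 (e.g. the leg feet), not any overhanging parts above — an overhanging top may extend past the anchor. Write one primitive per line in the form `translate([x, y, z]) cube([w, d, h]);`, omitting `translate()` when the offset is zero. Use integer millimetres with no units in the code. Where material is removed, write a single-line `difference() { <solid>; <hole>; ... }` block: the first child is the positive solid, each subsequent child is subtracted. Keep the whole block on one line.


difference() { translate([266, 150, 0]) cube([3259, 121, 2595]); translate([1757, 150, 873]) cube([1071, 121, 1387]); }


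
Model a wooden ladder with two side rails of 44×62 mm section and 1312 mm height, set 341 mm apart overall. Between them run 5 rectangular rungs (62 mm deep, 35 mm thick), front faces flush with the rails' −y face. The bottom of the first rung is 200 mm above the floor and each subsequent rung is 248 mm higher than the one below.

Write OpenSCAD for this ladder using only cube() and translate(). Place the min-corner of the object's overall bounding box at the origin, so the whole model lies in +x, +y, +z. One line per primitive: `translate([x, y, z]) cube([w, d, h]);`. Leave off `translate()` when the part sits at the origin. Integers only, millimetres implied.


cube([44, 62, 1312]);
translate([297, 0, 0]) cube([44, 62, 1312]);
translate([44, 0, 200]) cube([253, 62, 35]);
translate([44, 0, 448]) cube([253, 62, 35]);
translate([44, 0, 696]) cube([253, 62, 35]);
translate([44, 0, 944]) cube([253, 62, 35]);
translate([44, 0, 1192]) cube([253, 62, 35]);


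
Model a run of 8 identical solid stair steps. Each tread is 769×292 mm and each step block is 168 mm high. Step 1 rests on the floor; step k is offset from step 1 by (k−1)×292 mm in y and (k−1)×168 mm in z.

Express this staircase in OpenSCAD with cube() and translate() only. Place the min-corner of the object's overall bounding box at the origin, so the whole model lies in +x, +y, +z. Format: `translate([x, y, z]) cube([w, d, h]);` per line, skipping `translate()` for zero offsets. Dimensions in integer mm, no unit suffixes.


cube([769, 292, 168]);
translate([0, 292, 168]) cube([769, 292, 168]);
translate([0, 584, 336]) cube([769, 292, 168]);
translate([0, 876, 504]) cube([769, 292, 168]);
translate([0, 1168, 672]) cube([769, 292, 168]);
translate([0, 1460, 840]) cube([769, 292, 168]);
translate([0, 1752, 1008]) cube([769, 292, 168]);
translate([0, 2044, 1176]) cube([769, 292, 168]);


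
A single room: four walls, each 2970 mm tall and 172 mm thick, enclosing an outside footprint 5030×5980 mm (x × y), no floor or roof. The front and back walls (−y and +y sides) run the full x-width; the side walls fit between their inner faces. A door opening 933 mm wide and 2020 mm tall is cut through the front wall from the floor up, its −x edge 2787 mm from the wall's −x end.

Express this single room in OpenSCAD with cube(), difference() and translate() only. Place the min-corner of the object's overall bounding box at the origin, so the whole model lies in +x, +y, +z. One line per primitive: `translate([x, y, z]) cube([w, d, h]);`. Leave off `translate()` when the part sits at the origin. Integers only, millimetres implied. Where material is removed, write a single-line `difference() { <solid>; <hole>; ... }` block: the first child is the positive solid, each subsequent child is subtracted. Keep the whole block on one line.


difference() { cube([5030, 172, 2970]); translate([2787, 0, 0]) cube([933, 172, 2020]); }
translate([0, 5808, 0]) cube([5030, 172, 2970]);
translate([0, 172, 0]) cube([172, 5636, 2970]);
translate([4858, 172, 0]) cube([172, 5636, 2970]);


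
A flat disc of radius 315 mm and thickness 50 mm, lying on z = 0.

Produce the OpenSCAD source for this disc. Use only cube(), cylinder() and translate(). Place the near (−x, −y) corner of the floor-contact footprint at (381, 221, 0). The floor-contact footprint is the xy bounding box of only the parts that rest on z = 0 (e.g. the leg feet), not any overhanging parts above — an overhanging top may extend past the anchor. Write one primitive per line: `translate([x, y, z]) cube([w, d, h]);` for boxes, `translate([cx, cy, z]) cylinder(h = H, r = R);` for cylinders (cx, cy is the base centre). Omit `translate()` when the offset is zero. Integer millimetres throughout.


translate([696, 536, 0]) cylinder(h = 50, r = 315);


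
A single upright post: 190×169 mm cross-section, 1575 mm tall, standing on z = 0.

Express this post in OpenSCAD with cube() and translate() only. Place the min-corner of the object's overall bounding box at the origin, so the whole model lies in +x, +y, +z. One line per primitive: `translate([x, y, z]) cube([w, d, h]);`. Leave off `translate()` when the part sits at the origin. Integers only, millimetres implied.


cube([190, 169, 1575]);


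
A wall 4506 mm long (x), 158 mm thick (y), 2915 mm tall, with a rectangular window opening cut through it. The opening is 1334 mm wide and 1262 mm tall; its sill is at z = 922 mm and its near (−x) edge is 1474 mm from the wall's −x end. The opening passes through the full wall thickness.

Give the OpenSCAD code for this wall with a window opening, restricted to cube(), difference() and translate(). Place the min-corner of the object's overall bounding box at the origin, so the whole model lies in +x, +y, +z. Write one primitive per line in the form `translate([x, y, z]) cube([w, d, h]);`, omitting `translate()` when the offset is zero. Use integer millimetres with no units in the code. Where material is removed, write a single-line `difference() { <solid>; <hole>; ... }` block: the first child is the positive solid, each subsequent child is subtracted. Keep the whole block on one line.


difference() { cube([4506, 158, 2915]); translate([1474, 0, 922]) cube([1334, 158, 1262]); }


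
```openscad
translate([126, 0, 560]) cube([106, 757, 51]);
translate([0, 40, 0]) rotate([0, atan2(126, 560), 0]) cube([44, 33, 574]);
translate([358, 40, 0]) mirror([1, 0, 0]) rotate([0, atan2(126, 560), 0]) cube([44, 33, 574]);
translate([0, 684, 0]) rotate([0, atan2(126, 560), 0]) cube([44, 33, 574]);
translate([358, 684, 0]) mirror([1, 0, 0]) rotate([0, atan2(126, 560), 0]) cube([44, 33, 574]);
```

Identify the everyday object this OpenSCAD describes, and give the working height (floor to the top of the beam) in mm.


A sawhorse. The overall height is 611 mm.

A beam across two mirrored pairs of raked legs — a sawhorse. The beam's underside is at z = 560 (matching the legs' vertical rise in atan2(126, 560)) and the beam is 51 mm tall, so its top is at 560 + 51 = 611 mm. The raked legs top out at the beam's underside, so that is the highest point.


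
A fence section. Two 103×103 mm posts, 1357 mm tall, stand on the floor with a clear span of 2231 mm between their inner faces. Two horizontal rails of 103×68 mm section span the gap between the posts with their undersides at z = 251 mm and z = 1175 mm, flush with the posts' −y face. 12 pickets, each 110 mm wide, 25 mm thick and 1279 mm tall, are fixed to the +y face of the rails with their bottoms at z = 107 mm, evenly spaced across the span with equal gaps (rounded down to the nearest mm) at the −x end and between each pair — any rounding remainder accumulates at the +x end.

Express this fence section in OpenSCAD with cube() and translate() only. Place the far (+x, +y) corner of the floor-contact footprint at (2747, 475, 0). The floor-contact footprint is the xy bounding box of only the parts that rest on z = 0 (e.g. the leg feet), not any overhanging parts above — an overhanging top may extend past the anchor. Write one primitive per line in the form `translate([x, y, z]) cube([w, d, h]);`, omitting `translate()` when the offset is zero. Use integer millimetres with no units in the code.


translate([310, 372, 0]) cube([103, 103, 1357]);
translate([2644, 372, 0]) cube([103, 103, 1357]);
translate([413, 372, 251]) cube([2231, 103, 68]);
translate([413, 372, 1175]) cube([2231, 103, 68]);
translate([483, 475, 107]) cube([110, 25, 1279]);
translate([663, 475, 107]) cube([110, 25, 1279]);
translate([843, 475, 107]) cube([110, 25, 1279]);
translate([1023, 475, 107]) cube([110, 25, 1279]);
translate([1203, 475, 107]) cube([110, 25, 1279]);
translate([1383, 475, 107]) cube([110, 25, 1279]);
translate([1563, 475, 107]) cube([110, 25, 1279]);
translate([1743, 475, 107]) cube([110, 25, 1279]);
translate([1923, 475, 107]) cube([110, 25, 1279]);
translate([2103, 475, 107]) cube([110, 25, 1279]);
translate([2283, 475, 107]) cube([110, 25, 1279]);
translate([2463, 475, 107]) cube([110, 25, 1279]);


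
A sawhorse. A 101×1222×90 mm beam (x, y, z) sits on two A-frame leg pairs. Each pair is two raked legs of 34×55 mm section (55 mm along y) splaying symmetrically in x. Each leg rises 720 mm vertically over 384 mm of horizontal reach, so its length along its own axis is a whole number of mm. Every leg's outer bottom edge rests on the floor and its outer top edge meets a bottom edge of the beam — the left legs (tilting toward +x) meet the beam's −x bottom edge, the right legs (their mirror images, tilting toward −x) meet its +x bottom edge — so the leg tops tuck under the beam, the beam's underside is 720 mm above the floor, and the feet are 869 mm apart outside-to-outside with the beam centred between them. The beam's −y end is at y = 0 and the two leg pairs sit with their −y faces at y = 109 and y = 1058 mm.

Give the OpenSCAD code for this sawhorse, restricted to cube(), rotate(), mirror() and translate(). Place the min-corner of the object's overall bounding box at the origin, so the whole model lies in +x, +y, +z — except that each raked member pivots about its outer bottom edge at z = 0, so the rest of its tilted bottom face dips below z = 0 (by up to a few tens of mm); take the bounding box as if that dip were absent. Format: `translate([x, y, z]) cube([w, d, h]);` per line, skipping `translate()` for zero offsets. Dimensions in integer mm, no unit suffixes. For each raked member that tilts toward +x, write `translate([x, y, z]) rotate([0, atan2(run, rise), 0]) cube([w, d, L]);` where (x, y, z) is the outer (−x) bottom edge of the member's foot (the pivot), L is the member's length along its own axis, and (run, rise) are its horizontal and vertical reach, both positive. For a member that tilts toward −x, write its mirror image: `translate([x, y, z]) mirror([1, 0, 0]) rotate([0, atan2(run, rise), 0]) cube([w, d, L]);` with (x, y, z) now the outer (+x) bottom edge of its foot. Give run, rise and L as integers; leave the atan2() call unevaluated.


// leg length = √(384² + 720²) = 816
// right-leg outer foot x = 2·384 + 101 = 869
// beam min-corner = (384, 0, 720)
translate([384, 0, 720]) cube([101, 1222, 90]);
translate([0, 109, 0]) rotate([0, atan2(384, 720), 0]) cube([34, 55, 816]);
translate([869, 109, 0]) mirror([1, 0, 0]) rotate([0, atan2(384, 720), 0]) cube([34, 55, 816]);
translate([0, 1058, 0]) rotate([0, atan2(384, 720), 0]) cube([34, 55, 816]);
translate([869, 1058, 0]) mirror([1, 0, 0]) rotate([0, atan2(384, 720), 0]) cube([34, 55, 816]);


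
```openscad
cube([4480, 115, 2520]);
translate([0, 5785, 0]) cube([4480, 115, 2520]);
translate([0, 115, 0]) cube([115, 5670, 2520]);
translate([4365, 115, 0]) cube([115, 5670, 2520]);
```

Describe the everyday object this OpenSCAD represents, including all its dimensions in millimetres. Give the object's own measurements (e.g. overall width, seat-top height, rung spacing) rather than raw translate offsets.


The wall frame of a small rectangular building: four walls, each 2520 mm tall and 115 mm thick, enclosing a footprint 4480 mm (x) by 5900 mm (y) outside-to-outside, with no floor or roof. The front and back walls (the −y and +y sides) span the full width; the two side walls fit between them.


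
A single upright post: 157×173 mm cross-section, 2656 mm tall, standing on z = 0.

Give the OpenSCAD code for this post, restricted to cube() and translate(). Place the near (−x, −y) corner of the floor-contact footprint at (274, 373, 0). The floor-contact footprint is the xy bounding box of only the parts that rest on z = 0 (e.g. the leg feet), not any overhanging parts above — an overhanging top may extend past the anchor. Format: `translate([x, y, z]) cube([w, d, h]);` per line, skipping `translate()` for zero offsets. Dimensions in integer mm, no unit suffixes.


translate([274, 373, 0]) cube([157, 173, 2656]);


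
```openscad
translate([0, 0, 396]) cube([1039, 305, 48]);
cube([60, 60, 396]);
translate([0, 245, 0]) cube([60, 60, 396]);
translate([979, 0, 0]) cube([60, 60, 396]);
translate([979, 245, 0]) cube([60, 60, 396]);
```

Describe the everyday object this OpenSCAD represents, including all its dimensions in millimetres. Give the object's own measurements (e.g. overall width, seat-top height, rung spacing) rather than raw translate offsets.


A bench: a 1039×305 mm seat slab, 48 mm thick, top at z = 444 mm, on four 60×60 mm square legs flush with the seat corners and standing on z = 0.


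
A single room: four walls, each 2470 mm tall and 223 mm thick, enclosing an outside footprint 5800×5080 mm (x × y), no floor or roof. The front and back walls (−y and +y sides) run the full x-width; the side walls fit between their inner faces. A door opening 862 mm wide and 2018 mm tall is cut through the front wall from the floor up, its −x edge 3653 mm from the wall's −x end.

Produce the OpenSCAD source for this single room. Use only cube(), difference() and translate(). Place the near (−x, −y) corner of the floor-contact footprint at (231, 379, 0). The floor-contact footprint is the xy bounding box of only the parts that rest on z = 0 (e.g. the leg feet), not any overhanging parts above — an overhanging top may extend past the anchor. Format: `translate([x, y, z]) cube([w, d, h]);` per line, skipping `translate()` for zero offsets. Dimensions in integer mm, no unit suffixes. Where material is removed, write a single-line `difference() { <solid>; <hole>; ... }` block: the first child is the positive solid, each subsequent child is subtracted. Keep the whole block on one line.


difference() { translate([231, 379, 0]) cube([5800, 223, 2470]); translate([3884, 379, 0]) cube([862, 223, 2018]); }
translate([231, 5236, 0]) cube([5800, 223, 2470]);
translate([231, 602, 0]) cube([223, 4634, 2470]);
translate([5808, 602, 0]) cube([223, 4634, 2470]);


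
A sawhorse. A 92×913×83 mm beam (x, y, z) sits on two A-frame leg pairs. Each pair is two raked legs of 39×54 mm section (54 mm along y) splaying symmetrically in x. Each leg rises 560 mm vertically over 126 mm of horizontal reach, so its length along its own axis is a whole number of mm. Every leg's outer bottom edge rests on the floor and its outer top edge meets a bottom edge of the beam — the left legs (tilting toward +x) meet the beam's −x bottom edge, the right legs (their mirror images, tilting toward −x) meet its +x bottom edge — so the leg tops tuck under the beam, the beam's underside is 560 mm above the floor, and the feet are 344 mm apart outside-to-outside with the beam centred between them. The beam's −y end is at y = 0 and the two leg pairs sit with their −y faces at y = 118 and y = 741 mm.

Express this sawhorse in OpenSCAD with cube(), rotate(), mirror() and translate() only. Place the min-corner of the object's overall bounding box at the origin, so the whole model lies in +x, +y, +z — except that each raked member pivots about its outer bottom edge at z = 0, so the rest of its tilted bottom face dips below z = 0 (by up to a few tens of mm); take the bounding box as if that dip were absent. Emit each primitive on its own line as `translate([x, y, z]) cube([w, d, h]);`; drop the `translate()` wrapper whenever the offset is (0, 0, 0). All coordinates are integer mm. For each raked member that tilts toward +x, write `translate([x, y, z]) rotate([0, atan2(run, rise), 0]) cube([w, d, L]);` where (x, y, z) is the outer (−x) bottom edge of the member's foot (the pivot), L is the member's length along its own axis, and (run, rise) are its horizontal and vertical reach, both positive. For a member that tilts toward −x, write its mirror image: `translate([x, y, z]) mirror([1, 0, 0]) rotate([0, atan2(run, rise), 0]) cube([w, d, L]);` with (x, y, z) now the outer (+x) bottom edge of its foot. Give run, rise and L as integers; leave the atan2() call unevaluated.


translate([126, 0, 560]) cube([92, 913, 83]);
translate([0, 118, 0]) rotate([0, atan2(126, 560), 0]) cube([39, 54, 574]);
translate([344, 118, 0]) mirror([1, 0, 0]) rotate([0, atan2(126, 560), 0]) cube([39, 54, 574]);
translate([0, 741, 0]) rotate([0, atan2(126, 560), 0]) cube([39, 54, 574]);
translate([344, 741, 0]) mirror([1, 0, 0]) rotate([0, atan2(126, 560), 0]) cube([39, 54, 574]);


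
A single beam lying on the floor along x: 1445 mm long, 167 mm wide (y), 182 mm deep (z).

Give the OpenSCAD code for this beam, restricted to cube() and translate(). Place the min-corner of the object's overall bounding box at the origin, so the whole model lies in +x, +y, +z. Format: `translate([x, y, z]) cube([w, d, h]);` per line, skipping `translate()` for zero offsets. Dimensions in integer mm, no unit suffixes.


cube([1445, 167, 182]);


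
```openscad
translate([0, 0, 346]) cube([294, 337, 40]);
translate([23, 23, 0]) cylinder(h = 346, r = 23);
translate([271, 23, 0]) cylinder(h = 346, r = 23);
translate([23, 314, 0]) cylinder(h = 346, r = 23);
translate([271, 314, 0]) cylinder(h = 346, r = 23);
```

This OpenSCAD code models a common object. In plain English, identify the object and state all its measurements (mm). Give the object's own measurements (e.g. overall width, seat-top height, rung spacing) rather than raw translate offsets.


A four-legged stool. The seat is a 294×337×40 mm slab whose top surface is at z = 386 mm; four round legs, each 46 mm in diameter, run from the floor (z = 0) to the underside of the seat, each leg's axis is inset half a diameter from the nearest pair of seat edges (so the leg's bounding box is flush with the corner).


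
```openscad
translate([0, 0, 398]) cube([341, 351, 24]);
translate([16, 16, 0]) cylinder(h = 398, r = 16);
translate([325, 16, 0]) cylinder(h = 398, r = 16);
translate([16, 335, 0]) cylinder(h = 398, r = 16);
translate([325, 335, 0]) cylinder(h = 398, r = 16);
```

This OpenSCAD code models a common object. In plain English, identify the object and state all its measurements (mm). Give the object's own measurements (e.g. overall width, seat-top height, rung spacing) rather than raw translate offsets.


A simple wooden stool: a rectangular seat 341 mm (x) by 351 mm (y), 24 mm thick, top face at z = 422 mm, on four round legs, each 32 mm in diameter. The legs rest on z = 0, each leg's axis is inset half a diameter from the nearest pair of seat edges (so the leg's bounding box is flush with the corner).


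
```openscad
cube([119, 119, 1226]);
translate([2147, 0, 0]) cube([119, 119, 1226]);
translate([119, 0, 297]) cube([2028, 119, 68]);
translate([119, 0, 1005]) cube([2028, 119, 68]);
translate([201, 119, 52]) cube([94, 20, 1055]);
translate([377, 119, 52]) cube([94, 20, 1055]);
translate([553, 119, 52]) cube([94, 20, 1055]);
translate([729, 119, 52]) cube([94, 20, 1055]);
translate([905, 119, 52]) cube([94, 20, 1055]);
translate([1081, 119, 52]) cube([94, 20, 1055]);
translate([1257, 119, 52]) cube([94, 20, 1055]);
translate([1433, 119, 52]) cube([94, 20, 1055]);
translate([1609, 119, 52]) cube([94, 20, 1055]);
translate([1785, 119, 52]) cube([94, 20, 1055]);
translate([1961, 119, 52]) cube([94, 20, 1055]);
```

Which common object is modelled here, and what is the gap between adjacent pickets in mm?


A fence section. The picket gap is 82 mm.

Two posts, two rails, 11 pickets — a fence section. Span 2028 mm holds 11 pickets of 94 mm with 12 equal gaps: ⌊(2028 − 11·94) / 12⌋ = 82 mm.


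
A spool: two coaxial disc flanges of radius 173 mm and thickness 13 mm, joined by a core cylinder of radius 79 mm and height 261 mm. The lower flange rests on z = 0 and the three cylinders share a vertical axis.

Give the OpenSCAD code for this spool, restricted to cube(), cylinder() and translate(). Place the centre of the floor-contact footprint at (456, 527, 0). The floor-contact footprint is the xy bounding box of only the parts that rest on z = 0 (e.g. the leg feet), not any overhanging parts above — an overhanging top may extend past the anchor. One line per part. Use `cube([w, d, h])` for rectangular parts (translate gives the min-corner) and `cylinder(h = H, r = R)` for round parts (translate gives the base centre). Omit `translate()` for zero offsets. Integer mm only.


translate([456, 527, 0]) cylinder(h = 13, r = 173);
translate([456, 527, 13]) cylinder(h = 261, r = 79);
translate([456, 527, 274]) cylinder(h = 13, r = 173);


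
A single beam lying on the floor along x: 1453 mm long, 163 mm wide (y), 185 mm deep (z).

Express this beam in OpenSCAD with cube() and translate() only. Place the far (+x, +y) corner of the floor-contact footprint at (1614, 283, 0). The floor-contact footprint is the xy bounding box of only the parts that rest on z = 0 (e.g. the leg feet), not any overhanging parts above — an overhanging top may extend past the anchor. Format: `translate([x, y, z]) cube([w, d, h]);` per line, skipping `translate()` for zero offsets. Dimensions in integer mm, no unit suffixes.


translate([161, 120, 0]) cube([1453, 163, 185]);


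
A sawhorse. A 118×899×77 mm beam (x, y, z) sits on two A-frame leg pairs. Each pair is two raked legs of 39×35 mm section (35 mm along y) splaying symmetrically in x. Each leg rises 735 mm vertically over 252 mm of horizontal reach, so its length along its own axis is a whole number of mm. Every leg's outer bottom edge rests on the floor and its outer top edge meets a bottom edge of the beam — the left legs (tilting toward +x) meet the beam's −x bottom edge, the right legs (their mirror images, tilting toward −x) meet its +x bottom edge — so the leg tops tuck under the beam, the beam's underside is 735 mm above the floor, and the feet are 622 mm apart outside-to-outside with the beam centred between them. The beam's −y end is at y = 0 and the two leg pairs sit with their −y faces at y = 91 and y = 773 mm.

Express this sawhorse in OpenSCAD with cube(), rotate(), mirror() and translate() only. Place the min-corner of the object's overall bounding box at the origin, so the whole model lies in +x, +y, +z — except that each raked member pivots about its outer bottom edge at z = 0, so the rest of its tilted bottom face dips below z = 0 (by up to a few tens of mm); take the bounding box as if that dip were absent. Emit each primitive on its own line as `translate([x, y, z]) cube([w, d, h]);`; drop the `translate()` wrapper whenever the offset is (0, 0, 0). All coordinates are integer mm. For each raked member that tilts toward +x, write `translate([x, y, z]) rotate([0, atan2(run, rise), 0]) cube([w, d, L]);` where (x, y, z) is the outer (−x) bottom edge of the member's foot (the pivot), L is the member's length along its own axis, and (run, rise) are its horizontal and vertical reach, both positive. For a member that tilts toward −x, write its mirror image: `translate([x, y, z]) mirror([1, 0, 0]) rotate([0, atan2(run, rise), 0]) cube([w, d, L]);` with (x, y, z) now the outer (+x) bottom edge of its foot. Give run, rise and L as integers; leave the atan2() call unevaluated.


// leg length = √(252² + 735²) = 777
// right-leg outer foot x = 2·252 + 118 = 622
// beam min-corner = (252, 0, 735)
translate([252, 0, 735]) cube([118, 899, 77]);
translate([0, 91, 0]) rotate([0, atan2(252, 735), 0]) cube([39, 35, 777]);
translate([622, 91, 0]) mirror([1, 0, 0]) rotate([0, atan2(252, 735), 0]) cube([39, 35, 777]);
translate([0, 773, 0]) rotate([0, atan2(252, 735), 0]) cube([39, 35, 777]);
translate([622, 773, 0]) mirror([1, 0, 0]) rotate([0, atan2(252, 735), 0]) cube([39, 35, 777]);


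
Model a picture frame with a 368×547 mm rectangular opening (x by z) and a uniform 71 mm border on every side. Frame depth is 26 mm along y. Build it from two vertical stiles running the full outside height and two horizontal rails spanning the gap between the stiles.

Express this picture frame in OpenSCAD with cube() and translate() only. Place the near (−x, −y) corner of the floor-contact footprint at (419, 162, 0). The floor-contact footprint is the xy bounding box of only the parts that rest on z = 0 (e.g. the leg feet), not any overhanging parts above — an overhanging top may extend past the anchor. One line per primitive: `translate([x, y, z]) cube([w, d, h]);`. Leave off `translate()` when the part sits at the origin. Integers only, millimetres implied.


translate([419, 162, 0]) cube([71, 26, 689]);
translate([858, 162, 0]) cube([71, 26, 689]);
translate([490, 162, 0]) cube([368, 26, 71]);
translate([490, 162, 618]) cube([368, 26, 71]);


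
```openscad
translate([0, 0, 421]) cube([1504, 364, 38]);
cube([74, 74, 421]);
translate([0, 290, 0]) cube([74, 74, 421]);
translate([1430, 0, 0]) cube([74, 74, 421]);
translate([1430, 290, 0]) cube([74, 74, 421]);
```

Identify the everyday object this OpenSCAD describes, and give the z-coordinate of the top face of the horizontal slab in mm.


A bench. The seat-top height is 459 mm.

A long slab on four corner posts — a bench. The slab sits at z = 421 with thickness 38, so the top is 421 + 38 = 459 mm.


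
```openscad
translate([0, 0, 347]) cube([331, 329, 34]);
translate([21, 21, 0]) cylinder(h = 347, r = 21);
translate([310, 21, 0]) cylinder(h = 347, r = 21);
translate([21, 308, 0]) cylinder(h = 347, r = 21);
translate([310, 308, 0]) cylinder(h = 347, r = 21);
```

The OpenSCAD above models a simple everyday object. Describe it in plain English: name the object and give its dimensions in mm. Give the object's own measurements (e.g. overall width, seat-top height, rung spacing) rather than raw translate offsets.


A simple wooden stool: a rectangular seat 331 mm (x) by 329 mm (y), 34 mm thick, top face at z = 381 mm, on four round legs, each 42 mm in diameter. The legs rest on z = 0, each leg's axis is inset half a diameter from the nearest pair of seat edges (so the leg's bounding box is flush with the corner).


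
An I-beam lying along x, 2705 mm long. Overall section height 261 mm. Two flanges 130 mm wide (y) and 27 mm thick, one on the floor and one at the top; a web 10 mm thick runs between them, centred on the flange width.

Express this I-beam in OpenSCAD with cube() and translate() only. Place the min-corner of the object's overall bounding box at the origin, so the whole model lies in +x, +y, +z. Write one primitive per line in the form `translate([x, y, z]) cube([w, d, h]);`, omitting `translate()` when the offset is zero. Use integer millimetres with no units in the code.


cube([2705, 130, 27]);
translate([0, 60, 27]) cube([2705, 10, 207]);
translate([0, 0, 234]) cube([2705, 130, 27]);


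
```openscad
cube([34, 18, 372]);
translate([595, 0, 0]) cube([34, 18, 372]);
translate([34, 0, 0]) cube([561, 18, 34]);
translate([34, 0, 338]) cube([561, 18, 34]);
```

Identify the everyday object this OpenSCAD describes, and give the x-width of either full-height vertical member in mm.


A picture frame. The border width is 34 mm.

Four thin pieces enclosing a rectangular opening — a picture frame. The two full-height stiles are 372 mm tall; the top rail sits at z = 338 and is 34 mm tall, so the border above the opening is 372 − 338 = 34 mm, matching the stile x-width.


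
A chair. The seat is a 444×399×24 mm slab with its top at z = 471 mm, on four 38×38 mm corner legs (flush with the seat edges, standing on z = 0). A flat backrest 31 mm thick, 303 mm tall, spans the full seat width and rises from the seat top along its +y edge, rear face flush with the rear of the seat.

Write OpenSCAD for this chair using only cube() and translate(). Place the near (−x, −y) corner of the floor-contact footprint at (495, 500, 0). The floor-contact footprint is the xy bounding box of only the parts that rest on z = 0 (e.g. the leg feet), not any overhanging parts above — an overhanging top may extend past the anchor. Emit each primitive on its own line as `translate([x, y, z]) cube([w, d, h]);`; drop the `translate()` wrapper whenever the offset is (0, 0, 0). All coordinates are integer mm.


// leg_h = 471 - 24 = 447
translate([495, 500, 447]) cube([444, 399, 24]);
translate([495, 500, 0]) cube([38, 38, 447]);
translate([901, 500, 0]) cube([38, 38, 447]);
translate([495, 861, 0]) cube([38, 38, 447]);
translate([901, 861, 0]) cube([38, 38, 447]);
translate([495, 868, 471]) cube([444, 31, 303]);
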